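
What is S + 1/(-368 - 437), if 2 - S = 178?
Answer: -141681/805 ≈ -176.00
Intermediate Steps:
S = -176 (S = 2 - 1*178 = 2 - 178 = -176)
S + 1/(-368 - 437) = -176 + 1/(-368 - 437) = -176 + 1/(-805) = -176 - 1/805 = -141681/805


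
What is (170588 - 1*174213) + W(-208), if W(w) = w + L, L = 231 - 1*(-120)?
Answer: -3482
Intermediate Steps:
L = 351 (L = 231 + 120 = 351)
W(w) = 351 + w (W(w) = w + 351 = 351 + w)
(170588 - 1*174213) + W(-208) = (170588 - 1*174213) + (351 - 208) = (170588 - 174213) + 143 = -3625 + 143 = -3482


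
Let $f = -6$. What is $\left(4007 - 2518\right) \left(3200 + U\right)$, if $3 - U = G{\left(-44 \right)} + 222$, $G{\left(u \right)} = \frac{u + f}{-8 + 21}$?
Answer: $\frac{57777667}{13} \approx 4.4444 \cdot 10^{6}$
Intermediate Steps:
$G{\left(u \right)} = - \frac{6}{13} + \frac{u}{13}$ ($G{\left(u \right)} = \frac{u - 6}{-8 + 21} = \frac{-6 + u}{13} = \left(-6 + u\right) \frac{1}{13} = - \frac{6}{13} + \frac{u}{13}$)
$U = - \frac{2797}{13}$ ($U = 3 - \left(\left(- \frac{6}{13} + \frac{1}{13} \left(-44\right)\right) + 222\right) = 3 - \left(\left(- \frac{6}{13} - \frac{44}{13}\right) + 222\right) = 3 - \left(- \frac{50}{13} + 222\right) = 3 - \frac{2836}{13} = - \frac{2797}{13} \approx -215.15$)
$\left(4007 - 2518\right) \left(3200 + U\right) = \left(4007 - 2518\right) \left(3200 - \frac{2797}{13}\right) = \left(4007 - 2518\right) \frac{38803}{13} = 1489 \cdot \frac{38803}{13} = \frac{57777667}{13}$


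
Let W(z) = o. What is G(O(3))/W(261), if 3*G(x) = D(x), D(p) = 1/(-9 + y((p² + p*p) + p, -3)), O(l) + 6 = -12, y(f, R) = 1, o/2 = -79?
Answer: 1/3792 ≈ 0.00026371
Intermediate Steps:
o = -158 (o = 2*(-79) = -158)
O(l) = -18 (O(l) = -6 - 12 = -18)
W(z) = -158
D(p) = -⅛ (D(p) = 1/(-9 + 1) = 1/(-8) = -⅛)
G(x) = -1/24 (G(x) = (⅓)*(-⅛) = -1/24)
G(O(3))/W(261) = -1/24/(-158) = -1/24*(-1/158) = 1/3792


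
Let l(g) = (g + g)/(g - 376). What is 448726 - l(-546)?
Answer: 206862140/461 ≈ 4.4873e+5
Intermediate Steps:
l(g) = 2*g/(-376 + g) (l(g) = (2*g)/(-376 + g) = 2*g/(-376 + g))
448726 - l(-546) = 448726 - 2*(-546)/(-376 - 546) = 448726 - 2*(-546)/(-922) = 448726 - 2*(-546)*(-1)/922 = 448726 - 1*546/461 = 448726 - 546/461 = 206862140/461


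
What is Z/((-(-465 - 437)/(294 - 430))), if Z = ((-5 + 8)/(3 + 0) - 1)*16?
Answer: 0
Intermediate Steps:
Z = 0 (Z = (3/3 - 1)*16 = (3*(⅓) - 1)*16 = (1 - 1)*16 = 0*16 = 0)
Z/((-(-465 - 437)/(294 - 430))) = 0/((-(-465 - 437)/(294 - 430))) = 0/((-(-902)/(-136))) = 0/((-(-902)*(-1)/136)) = 0/((-1*451/68)) = 0/(-451/68) = 0*(-68/451) = 0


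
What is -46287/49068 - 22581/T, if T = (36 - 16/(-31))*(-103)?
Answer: 402100843/79460174 ≈ 5.0604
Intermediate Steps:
T = -116596/31 (T = (36 - 16*(-1/31))*(-103) = (36 + 16/31)*(-103) = (1132/31)*(-103) = -116596/31 ≈ -3761.2)
-46287/49068 - 22581/T = -46287/49068 - 22581/(-116596/31) = -46287*1/49068 - 22581*(-31/116596) = -5143/5452 + 700011/116596 = 402100843/79460174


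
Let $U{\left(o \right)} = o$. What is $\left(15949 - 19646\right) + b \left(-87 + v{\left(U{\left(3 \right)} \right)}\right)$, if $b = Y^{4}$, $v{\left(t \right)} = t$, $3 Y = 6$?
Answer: $-5041$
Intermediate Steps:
$Y = 2$ ($Y = \frac{1}{3} \cdot 6 = 2$)
$b = 16$ ($b = 2^{4} = 16$)
$\left(15949 - 19646\right) + b \left(-87 + v{\left(U{\left(3 \right)} \right)}\right) = \left(15949 - 19646\right) + 16 \left(-87 + 3\right) = -3697 + 16 \left(-84\right) = -3697 - 1344 = -5041$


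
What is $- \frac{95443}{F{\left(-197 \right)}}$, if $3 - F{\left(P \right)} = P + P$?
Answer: $- \frac{95443}{397} \approx -240.41$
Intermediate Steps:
$F{\left(P \right)} = 3 - 2 P$ ($F{\left(P \right)} = 3 - \left(P + P\right) = 3 - 2 P$)
$- \frac{95443}{F{\left(-197 \right)}} = - \frac{95443}{3 - -394} = - \frac{95443}{3 + 394} = - \frac{95443}{397}$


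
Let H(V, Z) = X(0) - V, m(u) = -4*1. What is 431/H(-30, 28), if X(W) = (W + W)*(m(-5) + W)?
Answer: 431/30 ≈ 14.367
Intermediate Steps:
m(u) = -4
X(W) = 2*W*(-4 + W) (X(W) = (W + W)*(-4 + W) = (2*W)*(-4 + W) = 2*W*(-4 + W))
H(V, Z) = -V (H(V, Z) = 2*0*(-4 + 0) - V = 2*0*(-4) - V = 0 - V = -V)
431/H(-30, 28) = 431/((-1*(-30))) = 431/30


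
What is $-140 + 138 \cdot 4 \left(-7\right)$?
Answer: $-4004$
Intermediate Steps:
$-140 + 138 \cdot 4 \left(-7\right) = -140 + 138 \left(-28\right) = -140 - 3864 = -4004$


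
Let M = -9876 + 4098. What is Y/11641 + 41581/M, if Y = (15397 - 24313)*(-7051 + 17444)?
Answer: -535896567085/67261698 ≈ -7967.3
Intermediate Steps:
Y = -92663988 (Y = -8916*10393 = -92663988)
M = -5778
Y/11641 + 41581/M = -92663988/11641 + 41581/(-5778) = -92663988*1/11641 + 41581*(-1/5778) = -92663988/11641 - 41581/5778 = -535896567085/67261698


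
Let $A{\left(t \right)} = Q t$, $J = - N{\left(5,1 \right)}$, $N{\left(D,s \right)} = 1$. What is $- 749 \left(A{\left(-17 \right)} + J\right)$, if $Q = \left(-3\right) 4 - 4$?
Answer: $-202979$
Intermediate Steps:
$Q = -16$ ($Q = -12 - 4 = -16$)
$J = -1$ ($J = \left(-1\right) 1 = -1$)
$A{\left(t \right)} = - 16 t$
$- 749 \left(A{\left(-17 \right)} + J\right) = - 749 \left(\left(-16\right) \left(-17\right) - 1\right) = - 749 \left(272 - 1\right) = \left(-749\right) 271 = -202979$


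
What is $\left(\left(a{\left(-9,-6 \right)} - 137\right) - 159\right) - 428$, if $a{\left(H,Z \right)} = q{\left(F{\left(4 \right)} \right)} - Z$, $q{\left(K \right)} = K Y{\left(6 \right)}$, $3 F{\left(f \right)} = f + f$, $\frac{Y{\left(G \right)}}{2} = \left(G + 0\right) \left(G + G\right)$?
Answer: $-334$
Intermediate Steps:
$Y{\left(G \right)} = 4 G^{2}$ ($Y{\left(G \right)} = 2 \left(G + 0\right) \left(G + G\right) = 2 G 2 G = 2 \cdot 2 G^{2} = 4 G^{2}$)
$F{\left(f \right)} = \frac{2 f}{3}$ ($F{\left(f \right)} = \frac{f + f}{3} = \frac{2 f}{3}$)
$q{\left(K \right)} = 144 K$ ($q{\left(K \right)} = K 4 \cdot 6^{2} = K 4 \cdot 36 = K 144 = 144 K$)
$a{\left(H,Z \right)} = 384 - Z$ ($a{\left(H,Z \right)} = 144 \cdot \frac{2}{3} \cdot 4 - Z = 144 \cdot \frac{8}{3} - Z = 384 - Z$)
$\left(\left(a{\left(-9,-6 \right)} - 137\right) - 159\right) - 428 = \left(\left(\left(384 - -6\right) - 137\right) - 159\right) - 428 = \left(\left(\left(384 + 6\right) - 137\right) - 159\right) - 428 = \left(\left(390 - 137\right) - 159\right) - 428 = \left(253 - 159\right) - 428 = 94 - 428 = -334$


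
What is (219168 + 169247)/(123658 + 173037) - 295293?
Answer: -17522313644/59339 ≈ -2.9529e+5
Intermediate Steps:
(219168 + 169247)/(123658 + 173037) - 295293 = 388415/296695 - 295293 = 388415*(1/296695) - 295293 = 77683/59339 - 295293 = -17522313644/59339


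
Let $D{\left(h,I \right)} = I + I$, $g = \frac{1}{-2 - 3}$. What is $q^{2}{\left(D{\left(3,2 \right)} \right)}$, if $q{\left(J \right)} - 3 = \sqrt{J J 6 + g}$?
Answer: $\frac{\left(15 + \sqrt{2395}\right)^{2}}{25} \approx 163.53$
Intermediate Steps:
$g = - \frac{1}{5}$ ($g = \frac{1}{-5} = - \frac{1}{5} \approx -0.2$)
$D{\left(h,I \right)} = 2 I$
$q{\left(J \right)} = 3 + \sqrt{- \frac{1}{5} + 6 J^{2}}$ ($q{\left(J \right)} = 3 + \sqrt{J J 6 - \frac{1}{5}} = 3 + \sqrt{J^{2} \cdot 6 - \frac{1}{5}} = 3 + \sqrt{6 J^{2} - \frac{1}{5}} = 3 + \sqrt{- \frac{1}{5} + 6 J^{2}}$)
$q^{2}{\left(D{\left(3,2 \right)} \right)} = \left(3 + \frac{\sqrt{-5 + 150 \left(2 \cdot 2\right)^{2}}}{5}\right)^{2} = \left(3 + \frac{\sqrt{-5 + 150 \cdot 4^{2}}}{5}\right)^{2} = \left(3 + \frac{\sqrt{-5 + 150 \cdot 16}}{5}\right)^{2} = \left(3 + \frac{\sqrt{-5 + 2400}}{5}\right)^{2} = \left(3 + \frac{\sqrt{2395}}{5}\right)^{2}$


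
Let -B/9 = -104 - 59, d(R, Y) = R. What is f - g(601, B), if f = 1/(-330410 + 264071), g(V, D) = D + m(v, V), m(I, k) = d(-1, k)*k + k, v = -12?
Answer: -97319314/66339 ≈ -1467.0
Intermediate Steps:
B = 1467 (B = -9*(-104 - 59) = -9*(-163) = 1467)
m(I, k) = 0 (m(I, k) = -k + k = 0)
g(V, D) = D (g(V, D) = D + 0 = D)
f = -1/66339 (f = 1/(-66339) = -1/66339 ≈ -1.5074e-5)
f - g(601, B) = -1/66339 - 1*1467 = -1/66339 - 1467 = -97319314/66339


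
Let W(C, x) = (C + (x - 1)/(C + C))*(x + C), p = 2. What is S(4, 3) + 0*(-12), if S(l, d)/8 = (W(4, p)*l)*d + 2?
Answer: 2392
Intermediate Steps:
W(C, x) = (C + x)*(C + (-1 + x)/(2*C)) (W(C, x) = (C + (-1 + x)/((2*C)))*(C + x) = (C + (-1 + x)*(1/(2*C)))*(C + x) = (C + (-1 + x)/(2*C))*(C + x) = (C + x)*(C + (-1 + x)/(2*C)))
S(l, d) = 16 + 198*d*l (S(l, d) = 8*((((½)*(2² - 1*2 + 4*(-1 + 2 + 2*4² + 2*4*2))/4)*l)*d + 2) = 8*((((½)*(¼)*(4 - 2 + 4*(-1 + 2 + 2*16 + 16)))*l)*d + 2) = 8*((((½)*(¼)*(4 - 2 + 4*(-1 + 2 + 32 + 16)))*l)*d + 2) = 8*((((½)*(¼)*(4 - 2 + 4*49))*l)*d + 2) = 8*((((½)*(¼)*(4 - 2 + 196))*l)*d + 2) = 8*((((½)*(¼)*198)*l)*d + 2) = 8*((99*l/4)*d + 2) = 8*(99*d*l/4 + 2) = 8*(2 + 99*d*l/4) = 16 + 198*d*l)
S(4, 3) + 0*(-12) = (16 + 198*3*4) + 0*(-12) = (16 + 2376) + 0 = 2392 + 0 = 2392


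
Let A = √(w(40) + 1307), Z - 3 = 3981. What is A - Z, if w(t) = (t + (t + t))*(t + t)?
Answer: -3984 + √10907 ≈ -3879.6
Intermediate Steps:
w(t) = 6*t² (w(t) = (t + 2*t)*(2*t) = (3*t)*(2*t) = 6*t²)
Z = 3984 (Z = 3 + 3981 = 3984)
A = √10907 (A = √(6*40² + 1307) = √(6*1600 + 1307) = √(9600 + 1307) = √10907 ≈ 104.44)
A - Z = √10907 - 1*3984 = √10907 - 3984 = -3984 + √10907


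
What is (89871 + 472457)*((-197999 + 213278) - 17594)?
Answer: -1301789320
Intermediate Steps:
(89871 + 472457)*((-197999 + 213278) - 17594) = 562328*(15279 - 17594) = 562328*(-2315) = -1301789320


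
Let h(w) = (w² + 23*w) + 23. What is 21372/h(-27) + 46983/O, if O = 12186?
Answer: 88864655/532122 ≈ 167.00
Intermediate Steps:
h(w) = 23 + w² + 23*w
21372/h(-27) + 46983/O = 21372/(23 + (-27)² + 23*(-27)) + 46983/12186 = 21372/(23 + 729 - 621) + 46983*(1/12186) = 21372/131 + 15661/4062 = 88864655/532122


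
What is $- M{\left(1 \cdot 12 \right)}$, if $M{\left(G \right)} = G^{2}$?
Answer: $-144$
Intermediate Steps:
$- M{\left(1 \cdot 12 \right)} = - \left(1 \cdot 12\right)^{2} = - 12^{2} = \left(-1\right) 144 = -144$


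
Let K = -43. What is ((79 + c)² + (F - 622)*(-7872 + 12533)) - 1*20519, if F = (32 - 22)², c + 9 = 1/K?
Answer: -4527580208/1849 ≈ -2.4487e+6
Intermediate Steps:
c = -388/43 (c = -9 + 1/(-43) = -9 - 1/43 = -388/43 ≈ -9.0233)
F = 100 (F = 10² = 100)
((79 + c)² + (F - 622)*(-7872 + 12533)) - 1*20519 = ((79 - 388/43)² + (100 - 622)*(-7872 + 12533)) - 1*20519 = ((3009/43)² - 522*4661) - 20519 = (9054081/1849 - 2433042) - 20519 = -4489640577/1849 - 20519 = -4527580208/1849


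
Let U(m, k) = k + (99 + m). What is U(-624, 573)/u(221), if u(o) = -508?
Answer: -12/127 ≈ -0.094488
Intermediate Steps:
U(m, k) = 99 + k + m
U(-624, 573)/u(221) = (99 + 573 - 624)/(-508) = 48*(-1/508) = -12/127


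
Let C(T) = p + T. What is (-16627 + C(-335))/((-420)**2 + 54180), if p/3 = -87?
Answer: -5741/76860 ≈ -0.074694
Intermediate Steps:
p = -261 (p = 3*(-87) = -261)
C(T) = -261 + T
(-16627 + C(-335))/((-420)**2 + 54180) = (-16627 + (-261 - 335))/((-420)**2 + 54180) = (-16627 - 596)/(176400 + 54180) = -17223/230580 = -17223*1/230580 = -5741/76860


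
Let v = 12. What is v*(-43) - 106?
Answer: -622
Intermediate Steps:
v*(-43) - 106 = 12*(-43) - 106 = -516 - 106 = -622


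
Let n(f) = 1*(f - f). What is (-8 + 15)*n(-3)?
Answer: 0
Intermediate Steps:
n(f) = 0 (n(f) = 1*0 = 0)
(-8 + 15)*n(-3) = (-8 + 15)*0 = 7*0 = 0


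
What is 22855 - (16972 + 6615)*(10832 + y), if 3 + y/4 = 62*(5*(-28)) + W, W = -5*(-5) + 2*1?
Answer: 561204759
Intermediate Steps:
W = 27 (W = 25 + 2 = 27)
y = -34624 (y = -12 + 4*(62*(5*(-28)) + 27) = -12 + 4*(62*(-140) + 27) = -12 + 4*(-8680 + 27) = -12 + 4*(-8653) = -12 - 34612 = -34624)
22855 - (16972 + 6615)*(10832 + y) = 22855 - (16972 + 6615)*(10832 - 34624) = 22855 - 23587*(-23792) = 22855 - 1*(-561181904) = 22855 + 561181904 = 561204759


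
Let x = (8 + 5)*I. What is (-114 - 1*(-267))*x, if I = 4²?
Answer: 31824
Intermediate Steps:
I = 16
x = 208 (x = (8 + 5)*16 = 13*16 = 208)
(-114 - 1*(-267))*x = (-114 - 1*(-267))*208 = (-114 + 267)*208 = 153*208 = 31824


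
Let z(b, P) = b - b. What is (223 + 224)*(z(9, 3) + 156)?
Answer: 69732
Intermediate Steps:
z(b, P) = 0
(223 + 224)*(z(9, 3) + 156) = (223 + 224)*(0 + 156) = 447*156 = 69732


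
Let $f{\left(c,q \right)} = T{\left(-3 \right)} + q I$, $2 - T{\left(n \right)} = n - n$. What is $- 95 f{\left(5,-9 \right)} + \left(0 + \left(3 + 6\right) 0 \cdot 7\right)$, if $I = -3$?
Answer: $-2755$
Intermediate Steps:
$T{\left(n \right)} = 2$ ($T{\left(n \right)} = 2 - \left(n - n\right) = 2 - 0 = 2 + 0 = 2$)
$f{\left(c,q \right)} = 2 - 3 q$ ($f{\left(c,q \right)} = 2 + q \left(-3\right) = 2 - 3 q$)
$- 95 f{\left(5,-9 \right)} + \left(0 + \left(3 + 6\right) 0 \cdot 7\right) = - 95 \left(2 - -27\right) + \left(0 + \left(3 + 6\right) 0 \cdot 7\right) = - 95 \left(2 + 27\right) + \left(0 + 9 \cdot 0 \cdot 7\right) = \left(-95\right) 29 + \left(0 + 0 \cdot 7\right) = -2755 + \left(0 + 0\right) = -2755 + 0 = -2755$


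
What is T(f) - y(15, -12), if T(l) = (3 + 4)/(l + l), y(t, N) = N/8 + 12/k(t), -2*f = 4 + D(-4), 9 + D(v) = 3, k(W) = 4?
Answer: 2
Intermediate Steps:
D(v) = -6 (D(v) = -9 + 3 = -6)
f = 1 (f = -(4 - 6)/2 = -½*(-2) = 1)
y(t, N) = 3 + N/8 (y(t, N) = N/8 + 12/4 = N*(⅛) + 12*(¼) = N/8 + 3 = 3 + N/8)
T(l) = 7/(2*l) (T(l) = 7/((2*l)) = 7*(1/(2*l)) = 7/(2*l))
T(f) - y(15, -12) = (7/2)/1 - (3 + (⅛)*(-12)) = (7/2)*1 - (3 - 3/2) = 7/2 - 1*3/2 = 7/2 - 3/2 = 2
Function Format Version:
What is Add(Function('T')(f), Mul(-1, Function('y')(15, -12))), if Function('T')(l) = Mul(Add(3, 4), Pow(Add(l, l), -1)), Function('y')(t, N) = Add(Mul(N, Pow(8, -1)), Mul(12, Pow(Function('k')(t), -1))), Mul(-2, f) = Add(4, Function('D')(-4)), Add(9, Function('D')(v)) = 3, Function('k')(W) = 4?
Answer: 2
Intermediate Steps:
Function('D')(v) = -6 (Function('D')(v) = Add(-9, 3) = -6)
f = 1 (f = Mul(Rational(-1, 2), Add(4, -6)) = Mul(Rational(-1, 2), -2) = 1)
Function('y')(t, N) = Add(3, Mul(Rational(1, 8), N)) (Function('y')(t, N) = Add(Mul(N, Pow(8, -1)), Mul(12, Pow(4, -1))) = Add(Mul(N, Rational(1, 8)), Mul(12, Rational(1, 4))) = Add(Mul(Rational(1, 8), N), 3) = Add(3, Mul(Rational(1, 8), N)))
Function('T')(l) = Mul(Rational(7, 2), Pow(l, -1)) (Function('T')(l) = Mul(7, Pow(Mul(2, l), -1)) = Mul(7, Mul(Rational(1, 2), Pow(l, -1))) = Mul(Rational(7, 2), Pow(l, -1)))
Add(Function('T')(f), Mul(-1, Function('y')(15, -12))) = Add(Mul(Rational(7, 2), Pow(1, -1)), Mul(-1, Add(3, Mul(Rational(1, 8), -12)))) = Add(Mul(Rational(7, 2), 1), Mul(-1, Add(3, Rational(-3, 2)))) = Add(Rational(7, 2), Mul(-1, Rational(3, 2))) = Add(Rational(7, 2), Rational(-3, 2)) = 2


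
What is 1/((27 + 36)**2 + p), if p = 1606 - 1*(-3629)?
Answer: 1/9204 ≈ 0.00010865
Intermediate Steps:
p = 5235 (p = 1606 + 3629 = 5235)
1/((27 + 36)**2 + p) = 1/((27 + 36)**2 + 5235) = 1/(63**2 + 5235) = 1/(3969 + 5235) = 1/9204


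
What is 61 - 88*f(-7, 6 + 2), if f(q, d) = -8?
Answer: 765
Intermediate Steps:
61 - 88*f(-7, 6 + 2) = 61 - 88*(-8) = 61 + 704 = 765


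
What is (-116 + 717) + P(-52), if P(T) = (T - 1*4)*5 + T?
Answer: 269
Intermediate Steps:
P(T) = -20 + 6*T (P(T) = (T - 4)*5 + T = (-4 + T)*5 + T = (-20 + 5*T) + T = -20 + 6*T)
(-116 + 717) + P(-52) = (-116 + 717) + (-20 + 6*(-52)) = 601 + (-20 - 312) = 601 - 332 = 269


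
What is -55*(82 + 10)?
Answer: -5060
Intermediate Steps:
-55*(82 + 10) = -55*92 = -5060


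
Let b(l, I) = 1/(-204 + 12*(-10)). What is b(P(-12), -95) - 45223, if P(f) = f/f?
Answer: -14652253/324 ≈ -45223.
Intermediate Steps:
P(f) = 1
b(l, I) = -1/324 (b(l, I) = 1/(-204 - 120) = 1/(-324) = -1/324)
b(P(-12), -95) - 45223 = -1/324 - 45223 = -14652253/324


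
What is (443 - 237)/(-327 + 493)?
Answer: 103/83 ≈ 1.2410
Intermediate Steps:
(443 - 237)/(-327 + 493) = 206/166 = 206*(1/166) = 103/83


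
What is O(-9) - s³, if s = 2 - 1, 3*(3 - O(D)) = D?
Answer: 5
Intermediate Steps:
O(D) = 3 - D/3
s = 1
O(-9) - s³ = (3 - ⅓*(-9)) - 1*1³ = (3 + 3) - 1*1 = 6 - 1 = 5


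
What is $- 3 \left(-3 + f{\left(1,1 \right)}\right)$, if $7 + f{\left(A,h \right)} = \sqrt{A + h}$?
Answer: $30 - 3 \sqrt{2} \approx 25.757$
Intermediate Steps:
$f{\left(A,h \right)} = -7 + \sqrt{A + h}$
$- 3 \left(-3 + f{\left(1,1 \right)}\right) = - 3 \left(-3 - \left(7 - \sqrt{1 + 1}\right)\right) = - 3 \left(-3 - \left(7 - \sqrt{2}\right)\right) = - 3 \left(-10 + \sqrt{2}\right) = 30 - 3 \sqrt{2}$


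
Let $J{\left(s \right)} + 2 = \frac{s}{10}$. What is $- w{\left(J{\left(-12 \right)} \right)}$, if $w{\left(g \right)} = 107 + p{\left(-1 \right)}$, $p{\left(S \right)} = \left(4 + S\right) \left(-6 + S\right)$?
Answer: $-86$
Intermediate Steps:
$p{\left(S \right)} = \left(-6 + S\right) \left(4 + S\right)$
$J{\left(s \right)} = -2 + \frac{s}{10}$
$w{\left(g \right)} = 86$ ($w{\left(g \right)} = 107 - \left(22 - 1\right) = 107 + \left(-24 + 1 + 2\right) = 107 - 21 = 86$)
$- w{\left(J{\left(-12 \right)} \right)} = \left(-1\right) 86 = -86$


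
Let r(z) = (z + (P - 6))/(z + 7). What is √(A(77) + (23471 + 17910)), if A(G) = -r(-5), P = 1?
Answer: √41386 ≈ 203.44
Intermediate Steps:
r(z) = (-5 + z)/(7 + z) (r(z) = (z + (1 - 6))/(z + 7) = (z - 5)/(7 + z) = (-5 + z)/(7 + z))
A(G) = 5 (A(G) = -(-5 - 5)/(7 - 5) = -(-10)/2 = -1*(-5) = 5)
√(A(77) + (23471 + 17910)) = √(5 + (23471 + 17910)) = √(5 + 41381) = √41386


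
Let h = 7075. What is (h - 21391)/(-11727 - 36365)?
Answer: 3579/12023 ≈ 0.29768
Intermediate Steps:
(h - 21391)/(-11727 - 36365) = (7075 - 21391)/(-11727 - 36365) = -14316/(-48092) = -14316*(-1/48092) = 3579/12023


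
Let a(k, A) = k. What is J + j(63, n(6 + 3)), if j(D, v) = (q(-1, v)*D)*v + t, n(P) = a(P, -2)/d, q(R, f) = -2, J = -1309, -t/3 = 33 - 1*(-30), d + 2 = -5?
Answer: -1336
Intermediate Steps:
d = -7 (d = -2 - 5 = -7)
t = -189 (t = -3*(33 - 1*(-30)) = -3*(33 + 30) = -3*63 = -189)
n(P) = -P/7 (n(P) = P/(-7) = P*(-⅐) = -P/7)
j(D, v) = -189 - 2*D*v (j(D, v) = (-2*D)*v - 189 = -2*D*v - 189 = -189 - 2*D*v)
J + j(63, n(6 + 3)) = -1309 + (-189 - 2*63*(-(6 + 3)/7)) = -1309 + (-189 - 2*63*(-⅐*9)) = -1309 + (-189 - 2*63*(-9/7)) = -1309 + (-189 + 162) = -1309 - 27 = -1336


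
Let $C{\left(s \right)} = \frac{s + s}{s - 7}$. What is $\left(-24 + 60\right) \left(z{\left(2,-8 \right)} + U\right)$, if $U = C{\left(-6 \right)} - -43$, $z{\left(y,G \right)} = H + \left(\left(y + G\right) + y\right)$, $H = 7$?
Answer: $\frac{21960}{13} \approx 1689.2$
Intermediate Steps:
$C{\left(s \right)} = \frac{2 s}{-7 + s}$
$z{\left(y,G \right)} = 7 + G + 2 y$ ($z{\left(y,G \right)} = 7 + \left(\left(y + G\right) + y\right) = 7 + \left(\left(G + y\right) + y\right) = 7 + \left(G + 2 y\right) = 7 + G + 2 y$)
$U = \frac{571}{13}$ ($U = 2 \left(-6\right) \frac{1}{-7 - 6} - -43 = 2 \left(-6\right) \frac{1}{-13} + 43 = 2 \left(-6\right) \left(- \frac{1}{13}\right) + 43 = \frac{12}{13} + 43 = \frac{571}{13} \approx 43.923$)
$\left(-24 + 60\right) \left(z{\left(2,-8 \right)} + U\right) = \left(-24 + 60\right) \left(\left(7 - 8 + 2 \cdot 2\right) + \frac{571}{13}\right) = 36 \left(\left(7 - 8 + 4\right) + \frac{571}{13}\right) = 36 \left(3 + \frac{571}{13}\right) = 36 \cdot \frac{610}{13} = \frac{21960}{13}$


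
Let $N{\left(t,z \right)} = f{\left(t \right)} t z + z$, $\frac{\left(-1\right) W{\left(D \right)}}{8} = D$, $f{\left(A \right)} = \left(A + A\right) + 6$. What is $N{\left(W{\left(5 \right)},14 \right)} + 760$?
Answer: $42214$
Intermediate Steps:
$f{\left(A \right)} = 6 + 2 A$ ($f{\left(A \right)} = 2 A + 6 = 6 + 2 A$)
$W{\left(D \right)} = - 8 D$
$N{\left(t,z \right)} = z + t z \left(6 + 2 t\right)$ ($N{\left(t,z \right)} = \left(6 + 2 t\right) t z + z = t \left(6 + 2 t\right) z + z = t z \left(6 + 2 t\right) + z = z + t z \left(6 + 2 t\right)$)
$N{\left(W{\left(5 \right)},14 \right)} + 760 = 14 \left(1 + 2 \left(\left(-8\right) 5\right) \left(3 - 40\right)\right) + 760 = 14 \left(1 + 2 \left(-40\right) \left(3 - 40\right)\right) + 760 = 14 \left(1 + 2 \left(-40\right) \left(-37\right)\right) + 760 = 14 \left(1 + 2960\right) + 760 = 14 \cdot 2961 + 760 = 41454 + 760 = 42214$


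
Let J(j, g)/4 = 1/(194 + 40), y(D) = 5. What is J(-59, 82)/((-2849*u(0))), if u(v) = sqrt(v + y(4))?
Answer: -2*sqrt(5)/1666665 ≈ -2.6833e-6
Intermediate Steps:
J(j, g) = 2/117 (J(j, g) = 4/(194 + 40) = 4/234 = 4*(1/234) = 2/117)
u(v) = sqrt(5 + v) (u(v) = sqrt(v + 5) = sqrt(5 + v))
J(-59, 82)/((-2849*u(0))) = 2/(117*((-2849*sqrt(5 + 0)))) = 2/(117*((-2849*sqrt(5)))) = 2*(-sqrt(5)/14245)/117 = -2*sqrt(5)/1666665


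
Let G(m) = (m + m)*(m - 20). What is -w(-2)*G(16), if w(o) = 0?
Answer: 0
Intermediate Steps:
G(m) = 2*m*(-20 + m) (G(m) = (2*m)*(-20 + m) = 2*m*(-20 + m))
-w(-2)*G(16) = -0*2*16*(-20 + 16) = -0*2*16*(-4) = -0*(-128) = -1*0 = 0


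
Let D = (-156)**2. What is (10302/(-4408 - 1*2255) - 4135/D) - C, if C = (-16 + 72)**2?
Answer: -169594356475/54050256 ≈ -3137.7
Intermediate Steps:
C = 3136 (C = 56**2 = 3136)
D = 24336
(10302/(-4408 - 1*2255) - 4135/D) - C = (10302/(-4408 - 1*2255) - 4135/24336) - 1*3136 = (10302/(-4408 - 2255) - 4135*1/24336) - 3136 = (10302/(-6663) - 4135/24336) - 3136 = (10302*(-1/6663) - 4135/24336) - 3136 = (-3434/2221 - 4135/24336) - 3136 = -92753659/54050256 - 3136 = -169594356475/54050256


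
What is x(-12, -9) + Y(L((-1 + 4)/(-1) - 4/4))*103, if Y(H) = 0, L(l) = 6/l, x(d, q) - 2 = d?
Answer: -10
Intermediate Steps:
x(d, q) = 2 + d
x(-12, -9) + Y(L((-1 + 4)/(-1) - 4/4))*103 = (2 - 12) + 0*103 = -10 + 0 = -10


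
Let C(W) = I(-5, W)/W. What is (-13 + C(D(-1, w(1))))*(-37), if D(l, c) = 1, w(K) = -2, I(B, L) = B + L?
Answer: 629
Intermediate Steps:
C(W) = (-5 + W)/W
(-13 + C(D(-1, w(1))))*(-37) = (-13 + (-5 + 1)/1)*(-37) = (-13 + 1*(-4))*(-37) = (-13 - 4)*(-37) = -17*(-37) = 629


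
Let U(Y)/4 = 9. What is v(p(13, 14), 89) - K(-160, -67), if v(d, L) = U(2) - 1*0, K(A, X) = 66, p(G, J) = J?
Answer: -30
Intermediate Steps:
U(Y) = 36 (U(Y) = 4*9 = 36)
v(d, L) = 36 (v(d, L) = 36 - 1*0 = 36 + 0 = 36)
v(p(13, 14), 89) - K(-160, -67) = 36 - 1*66 = 36 - 66 = -30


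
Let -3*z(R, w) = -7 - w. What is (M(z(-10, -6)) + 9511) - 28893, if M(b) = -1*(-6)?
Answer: -19376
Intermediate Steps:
z(R, w) = 7/3 + w/3 (z(R, w) = -(-7 - w)/3 = 7/3 + w/3)
M(b) = 6
(M(z(-10, -6)) + 9511) - 28893 = (6 + 9511) - 28893 = 9517 - 28893 = -19376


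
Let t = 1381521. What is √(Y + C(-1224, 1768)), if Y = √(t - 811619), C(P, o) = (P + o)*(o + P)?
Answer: √(295936 + √569902) ≈ 544.69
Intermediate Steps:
C(P, o) = (P + o)² (C(P, o) = (P + o)*(P + o) = (P + o)²)
Y = √569902 (Y = √(1381521 - 811619) = √569902 ≈ 754.92)
√(Y + C(-1224, 1768)) = √(√569902 + (-1224 + 1768)²) = √(√569902 + 544²) = √(√569902 + 295936) = √(295936 + √569902)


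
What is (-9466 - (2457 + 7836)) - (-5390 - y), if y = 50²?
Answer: -11869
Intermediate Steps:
y = 2500
(-9466 - (2457 + 7836)) - (-5390 - y) = (-9466 - (2457 + 7836)) - (-5390 - 1*2500) = (-9466 - 1*10293) - (-5390 - 2500) = (-9466 - 10293) - 1*(-7890) = -19759 + 7890 = -11869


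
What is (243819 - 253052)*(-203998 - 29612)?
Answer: 2156921130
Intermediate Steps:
(243819 - 253052)*(-203998 - 29612) = -9233*(-233610) = 2156921130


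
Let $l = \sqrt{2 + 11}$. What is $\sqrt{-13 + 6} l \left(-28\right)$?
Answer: $- 28 i \sqrt{91} \approx - 267.1 i$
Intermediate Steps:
$l = \sqrt{13} \approx 3.6056$
$\sqrt{-13 + 6} l \left(-28\right) = \sqrt{-13 + 6} \sqrt{13} \left(-28\right) = \sqrt{-7} \sqrt{13} \left(-28\right) = i \sqrt{7} \sqrt{13} \left(-28\right) = i \sqrt{91} \left(-28\right) = - 28 i \sqrt{91}$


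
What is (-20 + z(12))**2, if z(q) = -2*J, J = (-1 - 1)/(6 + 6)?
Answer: 3481/9 ≈ 386.78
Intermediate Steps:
J = -1/6 (J = -2/12 = -2*1/12 = -1/6 ≈ -0.16667)
z(q) = 1/3 (z(q) = -2*(-1/6) = 1/3)
(-20 + z(12))**2 = (-20 + 1/3)**2 = (-59/3)**2 = 3481/9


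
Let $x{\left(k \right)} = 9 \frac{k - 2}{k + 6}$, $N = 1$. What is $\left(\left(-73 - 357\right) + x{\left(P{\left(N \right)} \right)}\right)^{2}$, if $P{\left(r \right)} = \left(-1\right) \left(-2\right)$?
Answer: $184900$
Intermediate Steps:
$P{\left(r \right)} = 2$
$x{\left(k \right)} = \frac{9 \left(-2 + k\right)}{6 + k}$ ($x{\left(k \right)} = 9 \frac{-2 + k}{6 + k} = \frac{9 \left(-2 + k\right)}{6 + k}$)
$\left(\left(-73 - 357\right) + x{\left(P{\left(N \right)} \right)}\right)^{2} = \left(\left(-73 - 357\right) + \frac{9 \left(-2 + 2\right)}{6 + 2}\right)^{2} = \left(-430 + 9 \cdot \frac{1}{8} \cdot 0\right)^{2} = \left(-430 + 0\right)^{2} = \left(-430\right)^{2} = 184900$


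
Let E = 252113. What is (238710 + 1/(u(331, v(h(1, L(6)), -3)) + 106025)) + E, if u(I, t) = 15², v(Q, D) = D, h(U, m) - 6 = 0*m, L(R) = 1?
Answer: 52149943751/106250 ≈ 4.9082e+5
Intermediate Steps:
h(U, m) = 6 (h(U, m) = 6 + 0*m = 6 + 0 = 6)
u(I, t) = 225
(238710 + 1/(u(331, v(h(1, L(6)), -3)) + 106025)) + E = (238710 + 1/(225 + 106025)) + 252113 = (238710 + 1/106250) + 252113 = 25362937501/106250 + 252113 = 52149943751/106250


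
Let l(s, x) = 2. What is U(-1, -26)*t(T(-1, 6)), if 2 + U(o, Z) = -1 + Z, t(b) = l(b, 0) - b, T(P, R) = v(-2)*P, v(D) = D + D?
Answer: 58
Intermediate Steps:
v(D) = 2*D
T(P, R) = -4*P (T(P, R) = (2*(-2))*P = -4*P)
t(b) = 2 - b
U(o, Z) = -3 + Z (U(o, Z) = -2 + (-1 + Z) = -3 + Z)
U(-1, -26)*t(T(-1, 6)) = (-3 - 26)*(2 - (-4)*(-1)) = -29*(2 - 1*4) = -29*(2 - 4) = -29*(-2) = 58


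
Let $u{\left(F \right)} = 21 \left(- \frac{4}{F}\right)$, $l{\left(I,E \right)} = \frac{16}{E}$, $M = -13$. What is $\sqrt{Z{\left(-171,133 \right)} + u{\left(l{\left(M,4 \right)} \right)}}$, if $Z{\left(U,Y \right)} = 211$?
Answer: $\sqrt{190} \approx 13.784$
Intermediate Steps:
$u{\left(F \right)} = - \frac{84}{F}$
$\sqrt{Z{\left(-171,133 \right)} + u{\left(l{\left(M,4 \right)} \right)}} = \sqrt{211 - \frac{84}{16 \cdot \frac{1}{4}}} = \sqrt{211 - \frac{84}{4}} = \sqrt{211 - 21} = \sqrt{190}$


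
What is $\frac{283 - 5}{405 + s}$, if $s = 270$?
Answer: $\frac{278}{675} \approx 0.41185$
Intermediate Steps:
$\frac{283 - 5}{405 + s} = \frac{283 - 5}{405 + 270} = \frac{278}{675}$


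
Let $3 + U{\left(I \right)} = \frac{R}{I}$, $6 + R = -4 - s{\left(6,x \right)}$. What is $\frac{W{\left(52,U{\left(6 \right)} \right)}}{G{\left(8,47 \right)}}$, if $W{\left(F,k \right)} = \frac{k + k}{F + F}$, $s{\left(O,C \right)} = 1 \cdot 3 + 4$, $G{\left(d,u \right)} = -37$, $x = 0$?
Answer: $\frac{35}{11544} \approx 0.0030319$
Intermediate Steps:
$s{\left(O,C \right)} = 7$ ($s{\left(O,C \right)} = 3 + 4 = 7$)
$R = -17$ ($R = -6 - 11 = -17$)
$U{\left(I \right)} = -3 - \frac{17}{I}$
$W{\left(F,k \right)} = \frac{k}{F}$ ($W{\left(F,k \right)} = \frac{2 k}{2 F} = 2 k \frac{1}{2 F} = \frac{k}{F}$)
$\frac{W{\left(52,U{\left(6 \right)} \right)}}{G{\left(8,47 \right)}} = \frac{\left(-3 - \frac{17}{6}\right) \frac{1}{52}}{-37} = \left(-3 - \frac{17}{6}\right) \frac{1}{52} \left(- \frac{1}{37}\right) = \left(- \frac{35}{6}\right) \frac{1}{52} \left(- \frac{1}{37}\right) = \left(- \frac{35}{312}\right) \left(- \frac{1}{37}\right) = \frac{35}{11544}$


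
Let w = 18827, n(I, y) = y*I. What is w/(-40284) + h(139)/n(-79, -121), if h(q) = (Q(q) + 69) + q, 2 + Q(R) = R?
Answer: -166069313/385074756 ≈ -0.43126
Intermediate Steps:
n(I, y) = I*y
Q(R) = -2 + R
h(q) = 67 + 2*q (h(q) = ((-2 + q) + 69) + q = (67 + q) + q = 67 + 2*q)
w/(-40284) + h(139)/n(-79, -121) = 18827/(-40284) + (67 + 2*139)/((-79*(-121))) = 18827*(-1/40284) + (67 + 278)/9559 = -18827/40284 + 345*(1/9559) = -18827/40284 + 345/9559 = -166069313/385074756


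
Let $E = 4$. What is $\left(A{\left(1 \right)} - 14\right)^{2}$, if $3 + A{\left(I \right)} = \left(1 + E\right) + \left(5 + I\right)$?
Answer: $36$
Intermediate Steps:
$A{\left(I \right)} = 7 + I$ ($A{\left(I \right)} = -3 + \left(\left(1 + 4\right) + \left(5 + I\right)\right) = -3 + \left(5 + \left(5 + I\right)\right) = -3 + \left(10 + I\right) = 7 + I$)
$\left(A{\left(1 \right)} - 14\right)^{2} = \left(\left(7 + 1\right) - 14\right)^{2} = \left(8 - 14\right)^{2} = \left(-6\right)^{2} = 36$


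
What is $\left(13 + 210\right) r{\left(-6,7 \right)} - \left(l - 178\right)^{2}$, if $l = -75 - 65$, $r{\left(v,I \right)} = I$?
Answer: $-99563$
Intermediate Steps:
$l = -140$
$\left(13 + 210\right) r{\left(-6,7 \right)} - \left(l - 178\right)^{2} = \left(13 + 210\right) 7 - \left(-140 - 178\right)^{2} = 223 \cdot 7 - \left(-318\right)^{2} = 1561 - 101124 = -99563$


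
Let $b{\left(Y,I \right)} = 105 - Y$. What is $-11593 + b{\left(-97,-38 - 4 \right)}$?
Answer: $-11391$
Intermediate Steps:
$-11593 + b{\left(-97,-38 - 4 \right)} = -11593 + \left(105 - -97\right) = -11593 + \left(105 + 97\right) = -11593 + 202 = -11391$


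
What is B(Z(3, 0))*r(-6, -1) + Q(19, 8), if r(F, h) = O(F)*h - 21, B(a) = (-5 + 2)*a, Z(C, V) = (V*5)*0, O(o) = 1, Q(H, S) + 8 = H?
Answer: 11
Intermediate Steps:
Q(H, S) = -8 + H
Z(C, V) = 0 (Z(C, V) = (5*V)*0 = 0)
B(a) = -3*a
r(F, h) = -21 + h (r(F, h) = 1*h - 21 = h - 21 = -21 + h)
B(Z(3, 0))*r(-6, -1) + Q(19, 8) = (-3*0)*(-21 - 1) + (-8 + 19) = 0*(-22) + 11 = 0 + 11 = 11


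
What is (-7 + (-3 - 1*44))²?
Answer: 2916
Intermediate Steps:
(-7 + (-3 - 1*44))² = (-7 + (-3 - 44))² = (-7 - 47)² = (-54)² = 2916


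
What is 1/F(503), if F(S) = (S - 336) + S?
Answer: 1/670 ≈ 0.0014925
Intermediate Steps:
F(S) = -336 + 2*S (F(S) = (-336 + S) + S = -336 + 2*S)
1/F(503) = 1/(-336 + 2*503) = 1/(-336 + 1006) = 1/670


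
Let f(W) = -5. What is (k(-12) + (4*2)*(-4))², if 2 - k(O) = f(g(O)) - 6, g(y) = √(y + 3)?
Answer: 361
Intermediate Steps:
g(y) = √(3 + y)
k(O) = 13 (k(O) = 2 - (-5 - 6) = 2 - 1*(-11) = 2 + 11 = 13)
(k(-12) + (4*2)*(-4))² = (13 + (4*2)*(-4))² = (13 + 8*(-4))² = (13 - 32)² = (-19)² = 361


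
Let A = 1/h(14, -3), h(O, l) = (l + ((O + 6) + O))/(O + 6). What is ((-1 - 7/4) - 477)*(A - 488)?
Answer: 7248063/31 ≈ 2.3381e+5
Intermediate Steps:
h(O, l) = (6 + l + 2*O)/(6 + O) (h(O, l) = (l + ((6 + O) + O))/(6 + O) = (l + (6 + 2*O))/(6 + O) = (6 + l + 2*O)/(6 + O))
A = 20/31 (A = 1/((6 - 3 + 2*14)/(6 + 14)) = 1/((6 - 3 + 28)/20) = 1/((1/20)*31) = 1/(31/20) = 20/31 ≈ 0.64516)
((-1 - 7/4) - 477)*(A - 488) = ((-1 - 7/4) - 477)*(20/31 - 488) = ((-1 - 7/4) - 477)*(-15108/31) = (-11/4 - 477)*(-15108/31) = -1919/4*(-15108/31) = 7248063/31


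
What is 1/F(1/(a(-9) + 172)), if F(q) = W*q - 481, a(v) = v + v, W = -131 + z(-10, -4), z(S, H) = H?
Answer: -154/74209 ≈ -0.0020752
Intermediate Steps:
W = -135 (W = -131 - 4 = -135)
a(v) = 2*v
F(q) = -481 - 135*q (F(q) = -135*q - 481 = -481 - 135*q)
1/F(1/(a(-9) + 172)) = 1/(-481 - 135/(2*(-9) + 172)) = 1/(-481 - 135/(-18 + 172)) = 1/(-481 - 135/154) = 1/(-74209/154) = -154/74209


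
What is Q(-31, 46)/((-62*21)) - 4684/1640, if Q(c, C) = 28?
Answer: -109723/38130 ≈ -2.8776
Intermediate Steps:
Q(-31, 46)/((-62*21)) - 4684/1640 = 28/((-62*21)) - 4684/1640 = 28/(-1302) - 4684*1/1640 = 28*(-1/1302) - 1171/410 = -2/93 - 1171/410 = -109723/38130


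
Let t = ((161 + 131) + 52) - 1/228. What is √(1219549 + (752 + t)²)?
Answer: √125840547985/228 ≈ 1555.9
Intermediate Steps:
t = 78431/228 (t = (292 + 52) - 1*1/228 = 344 - 1/228 = 78431/228 ≈ 344.00)
√(1219549 + (752 + t)²) = √(1219549 + (752 + 78431/228)²) = √(1219549 + (249887/228)²) = √(1219549 + 62443512769/51984) = √(125840547985/51984) = √125840547985/228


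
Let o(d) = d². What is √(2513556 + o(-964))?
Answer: 2*√860713 ≈ 1855.5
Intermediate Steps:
√(2513556 + o(-964)) = √(2513556 + (-964)²) = √(2513556 + 929296) = √3442852 = 2*√860713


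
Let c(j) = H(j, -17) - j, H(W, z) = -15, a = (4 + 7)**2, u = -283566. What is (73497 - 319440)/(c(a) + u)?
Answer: 245943/283702 ≈ 0.86691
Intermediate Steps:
a = 121 (a = 11**2 = 121)
c(j) = -15 - j
(73497 - 319440)/(c(a) + u) = (73497 - 319440)/((-15 - 1*121) - 283566) = -245943/((-15 - 121) - 283566) = -245943/(-136 - 283566) = -245943/(-283702) = -245943*(-1/283702) = 245943/283702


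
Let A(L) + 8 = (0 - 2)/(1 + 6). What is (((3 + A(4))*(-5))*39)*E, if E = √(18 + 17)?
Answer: 7215*√35/7 ≈ 6097.8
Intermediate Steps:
A(L) = -58/7 (A(L) = -8 + (0 - 2)/(1 + 6) = -8 - 2/7 = -58/7)
E = √35 ≈ 5.9161
(((3 + A(4))*(-5))*39)*E = (((3 - 58/7)*(-5))*39)*√35 = (-37/7*(-5)*39)*√35 = ((185/7)*39)*√35 = 7215*√35/7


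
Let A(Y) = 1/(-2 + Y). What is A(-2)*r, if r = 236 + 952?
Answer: -297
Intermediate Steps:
r = 1188
A(-2)*r = 1188/(-2 - 2) = 1188/(-4) = -¼*1188 = -297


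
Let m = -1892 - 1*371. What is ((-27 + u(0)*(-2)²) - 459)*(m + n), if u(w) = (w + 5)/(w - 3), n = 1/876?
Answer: 1464983993/1314 ≈ 1.1149e+6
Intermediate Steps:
n = 1/876 ≈ 0.0011416
u(w) = (5 + w)/(-3 + w)
m = -2263 (m = -1892 - 371 = -2263)
((-27 + u(0)*(-2)²) - 459)*(m + n) = ((-27 + ((5 + 0)/(-3 + 0))*(-2)²) - 459)*(-2263 + 1/876) = ((-27 + (5/(-3))*4) - 459)*(-1982387/876) = ((-27 - ⅓*5*4) - 459)*(-1982387/876) = ((-27 - 5/3*4) - 459)*(-1982387/876) = ((-27 - 20/3) - 459)*(-1982387/876) = (-101/3 - 459)*(-1982387/876) = -1478/3*(-1982387/876) = 1464983993/1314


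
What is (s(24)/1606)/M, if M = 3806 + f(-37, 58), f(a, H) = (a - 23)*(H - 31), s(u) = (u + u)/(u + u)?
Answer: 1/3510716 ≈ 2.8484e-7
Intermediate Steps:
s(u) = 1 (s(u) = (2*u)/((2*u)) = (2*u)*(1/(2*u)) = 1)
f(a, H) = (-31 + H)*(-23 + a) (f(a, H) = (-23 + a)*(-31 + H) = (-31 + H)*(-23 + a))
M = 2186 (M = 3806 + (713 - 31*(-37) - 23*58 + 58*(-37)) = 3806 + (713 + 1147 - 1334 - 2146) = 3806 - 1620 = 2186)
(s(24)/1606)/M = (1/1606)/2186 = (1*(1/1606))*(1/2186) = (1/1606)*(1/2186) = 1/3510716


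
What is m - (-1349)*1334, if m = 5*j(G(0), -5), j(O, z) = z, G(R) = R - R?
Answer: 1799541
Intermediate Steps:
G(R) = 0
m = -25 (m = 5*(-5) = -25)
m - (-1349)*1334 = -25 - (-1349)*1334 = -25 - 1349*(-1334) = -25 + 1799566 = 1799541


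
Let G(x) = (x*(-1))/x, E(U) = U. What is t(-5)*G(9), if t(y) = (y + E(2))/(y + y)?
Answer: -3/10 ≈ -0.30000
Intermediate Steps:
G(x) = -1 (G(x) = (-x)/x = -1)
t(y) = (2 + y)/(2*y) (t(y) = (y + 2)/(y + y) = (2 + y)/((2*y)) = (2 + y)*(1/(2*y)) = (2 + y)/(2*y))
t(-5)*G(9) = ((½)*(2 - 5)/(-5))*(-1) = ((½)*(-⅕)*(-3))*(-1) = (3/10)*(-1) = -3/10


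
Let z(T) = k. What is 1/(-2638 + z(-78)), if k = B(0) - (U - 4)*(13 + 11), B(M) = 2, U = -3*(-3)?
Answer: -1/2756 ≈ -0.00036284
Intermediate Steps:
U = 9
k = -118 (k = 2 - (9 - 4)*(13 + 11) = 2 - 5*24 = 2 - 1*120 = 2 - 120 = -118)
z(T) = -118
1/(-2638 + z(-78)) = 1/(-2638 - 118) = 1/(-2756) = -1/2756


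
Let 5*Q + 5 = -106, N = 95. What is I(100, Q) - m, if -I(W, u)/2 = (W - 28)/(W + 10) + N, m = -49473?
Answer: 2710493/55 ≈ 49282.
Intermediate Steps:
Q = -111/5 (Q = -1 + (1/5)*(-106) = -1 - 106/5 = -111/5 ≈ -22.200)
I(W, u) = -190 - 2*(-28 + W)/(10 + W) (I(W, u) = -2*((W - 28)/(W + 10) + 95) = -2*((-28 + W)/(10 + W) + 95) = -2*(95 + (-28 + W)/(10 + W)) = -190 - 2*(-28 + W)/(10 + W))
I(100, Q) - m = 4*(-461 - 48*100)/(10 + 100) - 1*(-49473) = 4*(-461 - 4800)/110 + 49473 = 4*(1/110)*(-5261) + 49473 = -10522/55 + 49473 = 2710493/55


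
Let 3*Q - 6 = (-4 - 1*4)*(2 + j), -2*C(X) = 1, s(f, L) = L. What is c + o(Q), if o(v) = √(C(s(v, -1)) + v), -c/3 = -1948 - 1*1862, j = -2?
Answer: 11430 + √6/2 ≈ 11431.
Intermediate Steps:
c = 11430 (c = -3*(-1948 - 1*1862) = -3*(-1948 - 1862) = -3*(-3810) = 11430)
C(X) = -½ (C(X) = -½*1 = -½)
Q = 2 (Q = 2 + ((-4 - 1*4)*(2 - 2))/3 = 2 + ((-4 - 4)*0)/3 = 2 + (-8*0)/3 = 2 + (⅓)*0 = 2 + 0 = 2)
o(v) = √(-½ + v)
c + o(Q) = 11430 + √(-2 + 4*2)/2 = 11430 + √(-2 + 8)/2 = 11430 + √6/2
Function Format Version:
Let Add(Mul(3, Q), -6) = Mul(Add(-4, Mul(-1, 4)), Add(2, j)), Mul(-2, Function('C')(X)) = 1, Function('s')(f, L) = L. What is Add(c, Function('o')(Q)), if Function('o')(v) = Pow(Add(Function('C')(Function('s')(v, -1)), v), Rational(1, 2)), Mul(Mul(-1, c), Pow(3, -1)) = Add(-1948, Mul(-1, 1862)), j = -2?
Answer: Add(11430, Mul(Rational(1, 2), Pow(6, Rational(1, 2)))) ≈ 11431.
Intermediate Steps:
c = 11430 (c = Mul(-3, Add(-1948, Mul(-1, 1862))) = Mul(-3, Add(-1948, -1862)) = Mul(-3, -3810) = 11430)
Function('C')(X) = Rational(-1, 2) (Function('C')(X) = Mul(Rational(-1, 2), 1) = Rational(-1, 2))
Q = 2 (Q = Add(2, Mul(Rational(1, 3), Mul(Add(-4, Mul(-1, 4)), Add(2, -2)))) = Add(2, Mul(Rational(1, 3), Mul(Add(-4, -4), 0))) = Add(2, Mul(Rational(1, 3), Mul(-8, 0))) = Add(2, Mul(Rational(1, 3), 0)) = Add(2, 0) = 2)
Function('o')(v) = Pow(Add(Rational(-1, 2), v), Rational(1, 2))
Add(c, Function('o')(Q)) = Add(11430, Mul(Rational(1, 2), Pow(Add(-2, Mul(4, 2)), Rational(1, 2)))) = Add(11430, Mul(Rational(1, 2), Pow(Add(-2, 8), Rational(1, 2)))) = Add(11430, Mul(Rational(1, 2), Pow(6, Rational(1, 2))))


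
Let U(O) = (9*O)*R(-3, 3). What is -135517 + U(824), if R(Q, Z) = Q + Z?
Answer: -135517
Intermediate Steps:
U(O) = 0 (U(O) = (9*O)*(-3 + 3) = (9*O)*0 = 0)
-135517 + U(824) = -135517 + 0 = -135517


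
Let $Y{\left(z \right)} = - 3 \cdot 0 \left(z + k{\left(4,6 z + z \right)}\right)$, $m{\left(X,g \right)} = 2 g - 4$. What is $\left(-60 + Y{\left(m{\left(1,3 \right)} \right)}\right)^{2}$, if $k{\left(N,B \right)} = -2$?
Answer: $3600$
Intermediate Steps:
$m{\left(X,g \right)} = -4 + 2 g$
$Y{\left(z \right)} = 0$ ($Y{\left(z \right)} = - 3 \cdot 0 \left(z - 2\right) = - 3 \cdot 0 \left(-2 + z\right) = \left(-3\right) 0 = 0$)
$\left(-60 + Y{\left(m{\left(1,3 \right)} \right)}\right)^{2} = \left(-60 + 0\right)^{2} = \left(-60\right)^{2} = 3600$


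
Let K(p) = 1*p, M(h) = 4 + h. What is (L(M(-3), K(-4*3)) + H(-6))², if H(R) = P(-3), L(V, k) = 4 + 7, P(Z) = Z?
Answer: 64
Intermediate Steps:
K(p) = p
L(V, k) = 11
H(R) = -3
(L(M(-3), K(-4*3)) + H(-6))² = (11 - 3)² = 8² = 64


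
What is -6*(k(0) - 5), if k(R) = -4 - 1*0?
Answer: 54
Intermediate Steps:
k(R) = -4 (k(R) = -4 + 0 = -4)
-6*(k(0) - 5) = -6*(-4 - 5) = -6*(-9) = 54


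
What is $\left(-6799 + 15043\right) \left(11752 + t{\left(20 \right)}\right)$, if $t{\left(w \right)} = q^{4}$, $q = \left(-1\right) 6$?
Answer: $107567712$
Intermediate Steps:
$q = -6$
$t{\left(w \right)} = 1296$ ($t{\left(w \right)} = \left(-6\right)^{4} = 1296$)
$\left(-6799 + 15043\right) \left(11752 + t{\left(20 \right)}\right) = \left(-6799 + 15043\right) \left(11752 + 1296\right) = 8244 \cdot 13048 = 107567712$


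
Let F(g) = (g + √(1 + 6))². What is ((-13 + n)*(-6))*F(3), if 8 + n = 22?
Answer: -96 - 36*√7 ≈ -191.25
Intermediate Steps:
n = 14 (n = -8 + 22 = 14)
F(g) = (g + √7)²
((-13 + n)*(-6))*F(3) = ((-13 + 14)*(-6))*(3 + √7)² = (1*(-6))*(3 + √7)² = -6*(3 + √7)²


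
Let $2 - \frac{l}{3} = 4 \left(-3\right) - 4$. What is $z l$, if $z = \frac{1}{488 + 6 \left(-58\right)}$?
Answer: $\frac{27}{70} \approx 0.38571$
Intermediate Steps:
$l = 54$ ($l = 6 - 3 \left(4 \left(-3\right) - 4\right) = 6 - 3 \left(-12 - 4\right) = 6 - -48 = 6 + 48 = 54$)
$z = \frac{1}{140}$ ($z = \frac{1}{488 - 348} = \frac{1}{140} \approx 0.0071429$)
$z l = \frac{1}{140} \cdot 54 = \frac{27}{70}$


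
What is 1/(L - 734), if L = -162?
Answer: -1/896 ≈ -0.0011161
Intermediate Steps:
1/(L - 734) = 1/(-162 - 734) = 1/(-896) = -1/896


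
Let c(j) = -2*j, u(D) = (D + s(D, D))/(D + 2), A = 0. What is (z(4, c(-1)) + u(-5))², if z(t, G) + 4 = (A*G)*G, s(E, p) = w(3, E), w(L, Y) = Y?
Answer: 4/9 ≈ 0.44444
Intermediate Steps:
s(E, p) = E
u(D) = 2*D/(2 + D) (u(D) = (D + D)/(D + 2) = (2*D)/(2 + D) = 2*D/(2 + D))
z(t, G) = -4 (z(t, G) = -4 + (0*G)*G = -4 + 0*G = -4 + 0 = -4)
(z(4, c(-1)) + u(-5))² = (-4 + 2*(-5)/(2 - 5))² = (-4 + 2*(-5)/(-3))² = (-4 + 2*(-5)*(-⅓))² = (-4 + 10/3)² = (-⅔)² = 4/9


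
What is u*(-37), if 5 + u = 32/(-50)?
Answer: 5217/25 ≈ 208.68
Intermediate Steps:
u = -141/25 (u = -5 + 32/(-50) = -5 + 32*(-1/50) = -5 - 16/25 = -141/25 ≈ -5.6400)
u*(-37) = -141/25*(-37) = 5217/25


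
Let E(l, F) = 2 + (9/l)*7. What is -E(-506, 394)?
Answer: -949/506 ≈ -1.8755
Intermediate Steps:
E(l, F) = 2 + 63/l
-E(-506, 394) = -(2 + 63/(-506)) = -(2 + 63*(-1/506)) = -(2 - 63/506) = -1*949/506 = -949/506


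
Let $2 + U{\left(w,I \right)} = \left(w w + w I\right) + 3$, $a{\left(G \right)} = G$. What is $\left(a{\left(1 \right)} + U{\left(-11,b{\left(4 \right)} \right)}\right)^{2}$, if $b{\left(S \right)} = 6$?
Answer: $3249$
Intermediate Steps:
$U{\left(w,I \right)} = 1 + w^{2} + I w$ ($U{\left(w,I \right)} = -2 + \left(\left(w w + w I\right) + 3\right) = -2 + \left(\left(w^{2} + I w\right) + 3\right) = -2 + \left(3 + w^{2} + I w\right) = 1 + w^{2} + I w$)
$\left(a{\left(1 \right)} + U{\left(-11,b{\left(4 \right)} \right)}\right)^{2} = \left(1 + \left(1 + \left(-11\right)^{2} + 6 \left(-11\right)\right)\right)^{2} = \left(1 + \left(1 + 121 - 66\right)\right)^{2} = \left(1 + 56\right)^{2} = 57^{2} = 3249$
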